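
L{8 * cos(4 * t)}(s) 8 * s/(s^2 + 16)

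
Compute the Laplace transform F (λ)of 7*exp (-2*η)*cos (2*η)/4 7*(λ+2)/ (4*( (λ+2)^2+4))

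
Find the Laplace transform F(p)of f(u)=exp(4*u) 1/(p - 4)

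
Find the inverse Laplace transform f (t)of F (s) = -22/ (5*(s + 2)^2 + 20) -11*exp (-2*t)*sin (2*t)/5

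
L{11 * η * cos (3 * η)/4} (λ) 11 * (λ^2 - 9)/ (4 * (λ^2+9)^2)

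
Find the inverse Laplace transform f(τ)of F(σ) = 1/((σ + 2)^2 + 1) exp(-2*τ)*sin(τ)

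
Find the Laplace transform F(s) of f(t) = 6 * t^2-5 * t 12/s^3-5/s^2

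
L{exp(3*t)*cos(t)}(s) (s - 3)/((s - 3)^2 + 1)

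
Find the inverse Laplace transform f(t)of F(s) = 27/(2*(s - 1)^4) 9*t^3*exp(t)/4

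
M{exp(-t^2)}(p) gamma(p/2)/2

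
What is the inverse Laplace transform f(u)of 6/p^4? u^3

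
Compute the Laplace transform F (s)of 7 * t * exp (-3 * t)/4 7/ (4 * (s+3)^2)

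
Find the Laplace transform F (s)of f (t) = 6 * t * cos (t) 6 * (s^2-1)/ (s^2 + 1)^2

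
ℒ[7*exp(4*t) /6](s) 7/(6*(s - 4) ) 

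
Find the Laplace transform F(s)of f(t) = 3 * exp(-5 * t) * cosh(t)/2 3 * (s + 5)/(2 * ((s + 5)^2 - 1))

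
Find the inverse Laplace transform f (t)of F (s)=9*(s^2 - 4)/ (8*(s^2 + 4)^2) 9*t*cos (2*t)/8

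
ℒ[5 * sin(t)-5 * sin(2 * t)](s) 5/(s^2+1)-10/(s^2+4)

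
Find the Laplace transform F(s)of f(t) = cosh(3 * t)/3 s/(3 * (s^2 - 9))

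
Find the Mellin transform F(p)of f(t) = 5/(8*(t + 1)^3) 5*pi*(p - 2)*(p - 1)/(16*sin(pi*p))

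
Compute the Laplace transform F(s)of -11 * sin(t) -11/(s^2 + 1)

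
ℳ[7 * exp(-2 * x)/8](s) 7 * gamma(s)/(8 * 2^s)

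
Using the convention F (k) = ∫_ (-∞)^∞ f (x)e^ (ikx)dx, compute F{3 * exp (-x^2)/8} 3 * sqrt (pi) * exp (-k^2/4)/8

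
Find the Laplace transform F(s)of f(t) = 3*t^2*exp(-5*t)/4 3/(2*(s + 5)^3)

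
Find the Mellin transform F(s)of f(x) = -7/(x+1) -7 * pi * csc(pi * s)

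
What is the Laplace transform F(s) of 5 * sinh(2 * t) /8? 5/(4 * (s^2 - 4) ) 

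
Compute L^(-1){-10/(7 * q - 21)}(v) -10 * exp(3 * v)/7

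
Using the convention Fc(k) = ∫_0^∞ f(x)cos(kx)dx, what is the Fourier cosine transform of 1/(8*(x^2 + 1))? pi*exp(-k)/16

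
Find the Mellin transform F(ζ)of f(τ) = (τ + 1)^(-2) (-pi*ζ + pi)/sin(pi*ζ)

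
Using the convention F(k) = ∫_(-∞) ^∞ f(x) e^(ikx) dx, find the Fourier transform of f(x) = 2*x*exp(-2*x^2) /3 sqrt(2)*I*sqrt(pi)*k*exp(-k^2/8) /12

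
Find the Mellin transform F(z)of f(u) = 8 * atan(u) -4 * pi * sec(pi * z/2)/z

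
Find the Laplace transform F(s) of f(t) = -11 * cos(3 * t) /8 -11 * s/(8 * s^2 + 72) 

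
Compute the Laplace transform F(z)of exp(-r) 1/(z + 1)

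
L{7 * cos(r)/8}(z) 7 * z/(8 * (z^2 + 1))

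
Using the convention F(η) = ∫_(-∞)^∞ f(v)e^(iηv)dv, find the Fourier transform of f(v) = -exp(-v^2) -sqrt(pi)*exp(-η^2/4)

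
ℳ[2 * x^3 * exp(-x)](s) 2 * gamma(s+3)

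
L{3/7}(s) 3/(7*s)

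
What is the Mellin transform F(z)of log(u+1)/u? -pi*csc(pi*z)/(z - 1)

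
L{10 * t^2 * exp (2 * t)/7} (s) 20/ (7 * (s - 2)^3)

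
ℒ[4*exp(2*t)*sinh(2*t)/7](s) 8/(7*s*(s - 4))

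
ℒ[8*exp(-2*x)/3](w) 8/(3*(w + 2))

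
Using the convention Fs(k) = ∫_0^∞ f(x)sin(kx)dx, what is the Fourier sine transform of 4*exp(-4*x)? 4*k/(k^2 + 16)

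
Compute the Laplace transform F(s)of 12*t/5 12/(5*s^2)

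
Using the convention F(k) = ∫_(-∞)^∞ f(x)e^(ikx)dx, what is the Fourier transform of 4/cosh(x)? 4 * pi/cosh(pi * k/2)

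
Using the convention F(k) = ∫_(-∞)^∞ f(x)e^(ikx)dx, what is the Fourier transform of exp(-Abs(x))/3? 2/(3 * (k^2 + 1))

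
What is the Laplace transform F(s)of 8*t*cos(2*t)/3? 8*(s^2 - 4)/(3*(s^2 + 4)^2)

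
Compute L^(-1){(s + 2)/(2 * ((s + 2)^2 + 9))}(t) exp(-2 * t) * cos(3 * t)/2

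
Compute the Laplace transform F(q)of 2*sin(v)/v 2*atan(1/q)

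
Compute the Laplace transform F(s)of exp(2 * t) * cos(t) (s - 2)/((s - 2)^2 + 1)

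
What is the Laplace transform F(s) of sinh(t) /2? 1/(2*(s^2-1) ) 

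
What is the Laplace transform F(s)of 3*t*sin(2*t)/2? 6*s/(s^2 + 4)^2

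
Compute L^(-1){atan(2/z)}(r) sin(2 * r)/r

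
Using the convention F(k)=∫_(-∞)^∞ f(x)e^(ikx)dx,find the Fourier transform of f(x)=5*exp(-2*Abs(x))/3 20/(3*(k^2 + 4))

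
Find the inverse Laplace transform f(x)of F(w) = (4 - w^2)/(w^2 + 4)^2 -x * cos(2 * x)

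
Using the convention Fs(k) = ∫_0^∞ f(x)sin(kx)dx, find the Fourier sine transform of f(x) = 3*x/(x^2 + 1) 3*pi*exp(-k)/2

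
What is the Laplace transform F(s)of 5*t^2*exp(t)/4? 5/(2*(s - 1)^3)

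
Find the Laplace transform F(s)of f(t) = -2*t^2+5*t 5/s^2-4/s^3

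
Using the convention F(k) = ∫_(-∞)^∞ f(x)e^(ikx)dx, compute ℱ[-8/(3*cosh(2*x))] -4*pi/(3*cosh(pi*k/4))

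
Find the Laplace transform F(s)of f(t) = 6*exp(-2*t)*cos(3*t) 6*(s + 2)/((s + 2)^2 + 9)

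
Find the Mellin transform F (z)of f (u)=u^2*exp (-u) gamma (z+2)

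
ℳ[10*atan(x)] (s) -5*pi*sec(pi*s/2)/s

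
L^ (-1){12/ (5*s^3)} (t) 6*t^2/5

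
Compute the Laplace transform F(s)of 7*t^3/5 42/(5*s^4)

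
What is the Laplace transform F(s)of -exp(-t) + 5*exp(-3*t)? 5/(s + 3) - 1/(s + 1)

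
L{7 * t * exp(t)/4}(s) 7/(4 * (s - 1)^2)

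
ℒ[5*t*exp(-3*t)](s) 5/(s + 3)^2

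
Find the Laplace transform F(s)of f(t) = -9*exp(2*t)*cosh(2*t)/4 9*(2 - s)/(4*s*(s - 4))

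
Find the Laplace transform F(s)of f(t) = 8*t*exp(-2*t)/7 8/(7*(s+2)^2)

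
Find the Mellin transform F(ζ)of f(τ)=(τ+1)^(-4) gamma(ζ) * gamma(4 - ζ)/6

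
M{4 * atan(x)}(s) -2 * pi * sec(pi * s/2)/s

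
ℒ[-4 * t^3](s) -24/s^4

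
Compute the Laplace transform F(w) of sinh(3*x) 3/(w^2 - 9) 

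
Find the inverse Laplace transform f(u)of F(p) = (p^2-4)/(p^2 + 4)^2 u*cos(2*u)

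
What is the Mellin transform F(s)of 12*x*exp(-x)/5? 12*gamma(s + 1)/5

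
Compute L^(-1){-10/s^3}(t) -5*t^2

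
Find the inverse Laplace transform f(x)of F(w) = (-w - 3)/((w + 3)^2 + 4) -exp(-3 * x) * cos(2 * x)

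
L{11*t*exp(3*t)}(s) 11/(s - 3)^2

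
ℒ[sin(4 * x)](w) 4/(w^2+16)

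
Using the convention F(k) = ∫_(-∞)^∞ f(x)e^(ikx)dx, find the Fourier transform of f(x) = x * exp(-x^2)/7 I * sqrt(pi) * k * exp(-k^2/4)/14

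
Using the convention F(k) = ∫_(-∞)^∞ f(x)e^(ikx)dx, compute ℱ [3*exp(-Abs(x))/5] 6/(5*(k^2 + 1))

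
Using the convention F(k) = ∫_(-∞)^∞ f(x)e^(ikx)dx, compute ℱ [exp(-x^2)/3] sqrt(pi)*exp(-k^2/4)/3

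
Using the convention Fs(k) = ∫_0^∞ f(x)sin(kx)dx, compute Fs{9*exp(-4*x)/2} 9*k/(2*(k^2+16))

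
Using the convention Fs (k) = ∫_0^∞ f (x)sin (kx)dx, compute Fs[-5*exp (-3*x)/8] -5*k/ (8*k^2 + 72)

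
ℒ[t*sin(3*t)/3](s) 2*s/(s^2+9)^2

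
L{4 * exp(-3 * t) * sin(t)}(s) 4/((s + 3)^2 + 1)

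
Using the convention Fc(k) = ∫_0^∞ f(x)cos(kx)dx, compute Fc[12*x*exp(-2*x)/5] 12*(4 - k^2)/(5*(k^2+4)^2)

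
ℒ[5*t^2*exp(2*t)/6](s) 5/(3*(s - 2)^3)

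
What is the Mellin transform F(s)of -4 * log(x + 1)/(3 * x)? 4 * pi * csc(pi * s)/(3 * (s - 1))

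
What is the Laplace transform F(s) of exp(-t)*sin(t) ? 1/((s+1) ^2+1) 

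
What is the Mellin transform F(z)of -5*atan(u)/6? 5*pi*sec(pi*z/2)/(12*z)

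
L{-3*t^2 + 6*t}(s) 6/s^2 - 6/s^3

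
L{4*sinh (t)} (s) 4/ (s^2 - 1)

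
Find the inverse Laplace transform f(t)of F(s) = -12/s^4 -2*t^3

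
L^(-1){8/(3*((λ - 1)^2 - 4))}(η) 4*exp(η)*sinh(2*η)/3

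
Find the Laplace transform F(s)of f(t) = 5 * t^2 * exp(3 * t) 10/(s - 3)^3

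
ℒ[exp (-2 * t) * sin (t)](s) 1/ ( (s + 2)^2 + 1)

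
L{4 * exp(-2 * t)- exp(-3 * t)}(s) 4/(s + 2) - 1/(s + 3)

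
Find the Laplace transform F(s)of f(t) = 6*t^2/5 12/(5*s^3)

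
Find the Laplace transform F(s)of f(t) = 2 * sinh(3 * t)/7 6/(7 * (s^2 - 9))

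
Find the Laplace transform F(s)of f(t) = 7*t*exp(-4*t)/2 7/(2*(s + 4)^2)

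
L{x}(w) w^(-2)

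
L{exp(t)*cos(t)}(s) (s - 1)/((s - 1)^2 + 1)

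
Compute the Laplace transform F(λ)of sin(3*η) 3/(λ^2+9)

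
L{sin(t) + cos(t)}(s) 1/(s^2 + 1) + s/(s^2 + 1)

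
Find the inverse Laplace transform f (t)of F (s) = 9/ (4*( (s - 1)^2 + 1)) 9*exp (t)*sin (t)/4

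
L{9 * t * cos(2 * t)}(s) 9 * (s^2 - 4)/(s^2 + 4)^2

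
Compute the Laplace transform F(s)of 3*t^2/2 3/s^3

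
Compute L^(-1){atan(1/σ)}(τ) sin(τ)/τ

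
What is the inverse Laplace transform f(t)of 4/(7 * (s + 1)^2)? 4 * t * exp(-t)/7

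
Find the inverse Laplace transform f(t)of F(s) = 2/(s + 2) 2*exp(-2*t)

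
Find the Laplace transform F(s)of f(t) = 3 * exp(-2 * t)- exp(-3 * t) 3/(s + 2) - 1/(s + 3)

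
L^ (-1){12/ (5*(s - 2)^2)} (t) 12*t*exp (2*t)/5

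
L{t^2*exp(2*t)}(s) 2/(s - 2)^3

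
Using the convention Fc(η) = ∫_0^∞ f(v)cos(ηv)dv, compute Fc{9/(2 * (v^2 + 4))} 9 * pi * exp(-2 * η)/8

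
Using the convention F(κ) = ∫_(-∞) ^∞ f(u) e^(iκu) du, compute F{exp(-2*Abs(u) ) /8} 1/(2*(κ^2 + 4) ) 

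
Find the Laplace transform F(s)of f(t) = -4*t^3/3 -8/s^4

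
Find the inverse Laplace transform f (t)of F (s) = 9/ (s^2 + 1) 9 * sin (t)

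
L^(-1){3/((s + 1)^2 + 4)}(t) 3 * exp(-t) * sin(2 * t)/2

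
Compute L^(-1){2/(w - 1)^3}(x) x^2 * exp(x)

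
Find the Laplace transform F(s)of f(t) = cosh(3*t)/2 s/(2*(s^2 - 9))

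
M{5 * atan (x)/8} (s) -5 * pi * sec (pi * s/2)/ (16 * s)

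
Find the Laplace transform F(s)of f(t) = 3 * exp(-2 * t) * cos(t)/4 3 * (s + 2)/(4 * ((s + 2)^2 + 1))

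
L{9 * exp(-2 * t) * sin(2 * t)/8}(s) 9/(4 * ((s + 2)^2 + 4))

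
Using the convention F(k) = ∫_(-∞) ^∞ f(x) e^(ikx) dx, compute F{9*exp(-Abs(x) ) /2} 9/(k^2+1) 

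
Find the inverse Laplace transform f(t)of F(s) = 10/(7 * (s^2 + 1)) 10 * sin(t)/7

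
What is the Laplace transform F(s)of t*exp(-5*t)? (s + 5)^(-2)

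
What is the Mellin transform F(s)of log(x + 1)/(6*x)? -pi*csc(pi*s)/(6*s - 6)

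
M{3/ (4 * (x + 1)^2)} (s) -3 * pi * (s - 1)/ (4 * sin (pi * s))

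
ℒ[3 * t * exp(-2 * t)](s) 3/(s + 2)^2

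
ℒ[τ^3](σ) 6/σ^4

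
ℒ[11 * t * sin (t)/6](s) 11 * s/ (3 * (s^2+1)^2)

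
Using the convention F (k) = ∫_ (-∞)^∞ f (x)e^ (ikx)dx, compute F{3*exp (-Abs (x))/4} 3/ (2*(k^2 + 1))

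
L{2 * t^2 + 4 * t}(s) 4/s^2 + 4/s^3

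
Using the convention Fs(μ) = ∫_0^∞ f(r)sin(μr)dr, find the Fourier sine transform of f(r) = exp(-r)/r atan(μ)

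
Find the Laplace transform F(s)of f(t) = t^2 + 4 4/s + 2/s^3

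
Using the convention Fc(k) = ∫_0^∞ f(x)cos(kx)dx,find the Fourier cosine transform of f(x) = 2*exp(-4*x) 8/(k^2+16)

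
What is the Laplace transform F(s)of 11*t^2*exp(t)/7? 22/(7*(s - 1)^3)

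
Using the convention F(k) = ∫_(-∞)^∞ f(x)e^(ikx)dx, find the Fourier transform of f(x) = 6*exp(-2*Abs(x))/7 24/(7*(k^2+4))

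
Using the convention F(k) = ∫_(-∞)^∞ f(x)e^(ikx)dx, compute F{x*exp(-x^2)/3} I*sqrt(pi)*k*exp(-k^2/4)/6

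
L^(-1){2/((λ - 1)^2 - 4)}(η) exp(η)*sinh(2*η)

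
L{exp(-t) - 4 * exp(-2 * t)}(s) 1/(s + 1) - 4/(s + 2)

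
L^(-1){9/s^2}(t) 9*t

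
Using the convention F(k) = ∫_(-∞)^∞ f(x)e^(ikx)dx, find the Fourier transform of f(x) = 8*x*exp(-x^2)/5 4*I*sqrt(pi)*k*exp(-k^2/4)/5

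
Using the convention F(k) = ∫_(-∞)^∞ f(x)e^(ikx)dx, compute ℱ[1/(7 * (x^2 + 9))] pi * exp(-3 * Abs(k))/21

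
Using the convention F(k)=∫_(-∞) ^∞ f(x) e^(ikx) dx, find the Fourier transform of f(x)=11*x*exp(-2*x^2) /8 11*sqrt(2)*I*sqrt(pi)*k*exp(-k^2/8) /64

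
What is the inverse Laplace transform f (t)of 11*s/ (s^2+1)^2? 11*t*sin (t)/2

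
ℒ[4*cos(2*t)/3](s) 4*s/(3*(s^2+4))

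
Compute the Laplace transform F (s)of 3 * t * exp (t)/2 3/ (2 * (s - 1)^2)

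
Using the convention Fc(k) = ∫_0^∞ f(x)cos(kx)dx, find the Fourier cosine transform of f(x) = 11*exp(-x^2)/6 11*sqrt(pi)*exp(-k^2/4)/12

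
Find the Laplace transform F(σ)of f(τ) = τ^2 2/σ^3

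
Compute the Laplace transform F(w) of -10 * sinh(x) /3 -10/(3 * w^2 - 3) 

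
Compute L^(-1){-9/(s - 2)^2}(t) -9*t*exp(2*t)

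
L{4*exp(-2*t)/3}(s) 4/(3*(s + 2))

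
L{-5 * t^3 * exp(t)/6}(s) -5/(s - 1)^4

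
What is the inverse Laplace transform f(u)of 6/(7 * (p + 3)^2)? 6 * u * exp(-3 * u)/7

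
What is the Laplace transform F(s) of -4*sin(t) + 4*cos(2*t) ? 4*s/(s^2 + 4) - 4/(s^2 + 1) 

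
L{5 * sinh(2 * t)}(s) 10/(s^2-4)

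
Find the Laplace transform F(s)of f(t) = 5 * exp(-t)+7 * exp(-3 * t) 7/(s+3)+5/(s+1)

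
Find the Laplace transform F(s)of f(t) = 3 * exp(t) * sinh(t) 3/(s * (s - 2))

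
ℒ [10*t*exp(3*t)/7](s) 10/(7*(s - 3)^2)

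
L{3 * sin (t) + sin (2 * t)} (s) 3/ (s^2 + 1) + 2/ (s^2 + 4)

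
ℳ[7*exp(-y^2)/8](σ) 7*gamma(σ/2)/16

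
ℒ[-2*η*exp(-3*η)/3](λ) -2/(3*(λ + 3)^2)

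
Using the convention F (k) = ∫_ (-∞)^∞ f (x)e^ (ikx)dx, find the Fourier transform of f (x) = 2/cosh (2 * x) pi/cosh (pi * k/4)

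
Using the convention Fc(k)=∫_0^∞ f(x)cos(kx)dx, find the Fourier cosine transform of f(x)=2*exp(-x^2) sqrt(pi)*exp(-k^2/4)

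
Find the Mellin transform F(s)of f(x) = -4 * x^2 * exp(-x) -4 * gamma(s+2)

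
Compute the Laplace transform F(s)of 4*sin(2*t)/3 8/(3*(s^2 + 4))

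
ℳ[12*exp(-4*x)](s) 12*gamma(s)/2^(2*s)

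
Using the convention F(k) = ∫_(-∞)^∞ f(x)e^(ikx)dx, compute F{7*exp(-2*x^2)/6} 7*sqrt(2)*sqrt(pi)*exp(-k^2/8)/12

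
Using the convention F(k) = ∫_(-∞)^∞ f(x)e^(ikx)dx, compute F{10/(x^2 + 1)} 10 * pi * exp(-Abs(k))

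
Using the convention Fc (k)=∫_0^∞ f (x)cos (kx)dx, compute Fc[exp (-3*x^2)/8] sqrt (3)*sqrt (pi)*exp (-k^2/12)/48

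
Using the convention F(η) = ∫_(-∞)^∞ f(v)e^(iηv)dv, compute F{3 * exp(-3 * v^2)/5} sqrt(3) * sqrt(pi) * exp(-η^2/12)/5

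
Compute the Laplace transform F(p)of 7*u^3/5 42/(5*p^4)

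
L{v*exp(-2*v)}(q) (q + 2)^(-2)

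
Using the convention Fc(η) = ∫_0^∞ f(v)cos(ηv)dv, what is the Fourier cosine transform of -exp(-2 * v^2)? -sqrt(2) * sqrt(pi) * exp(-η^2/8)/4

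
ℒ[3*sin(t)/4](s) 3/(4*(s^2 + 1))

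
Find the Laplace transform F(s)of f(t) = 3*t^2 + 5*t 5/s^2 + 6/s^3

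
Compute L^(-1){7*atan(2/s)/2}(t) 7*sin(2*t)/(2*t)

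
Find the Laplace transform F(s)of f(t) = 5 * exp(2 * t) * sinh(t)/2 5/(2 * ((s - 2)^2 - 1))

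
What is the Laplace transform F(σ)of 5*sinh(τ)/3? 5/(3*(σ^2-1))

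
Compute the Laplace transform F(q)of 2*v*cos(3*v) 2*(q^2 - 9)/(q^2 + 9)^2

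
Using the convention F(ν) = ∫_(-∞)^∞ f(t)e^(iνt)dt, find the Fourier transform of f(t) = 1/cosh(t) pi/cosh(pi*ν/2)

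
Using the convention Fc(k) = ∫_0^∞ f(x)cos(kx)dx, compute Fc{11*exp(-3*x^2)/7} 11*sqrt(3)*sqrt(pi)*exp(-k^2/12)/42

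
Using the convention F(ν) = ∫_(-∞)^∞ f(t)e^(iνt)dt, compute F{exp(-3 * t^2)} sqrt(3) * sqrt(pi) * exp(-ν^2/12)/3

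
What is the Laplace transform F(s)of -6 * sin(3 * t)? -18/(s^2 + 9)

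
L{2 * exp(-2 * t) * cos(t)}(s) 2 * (s+2)/((s+2)^2+1)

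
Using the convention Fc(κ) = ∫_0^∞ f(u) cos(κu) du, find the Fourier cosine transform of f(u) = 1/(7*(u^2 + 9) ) pi*exp(-3*κ) /42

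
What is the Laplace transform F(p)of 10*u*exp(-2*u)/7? 10/(7*(p+2)^2)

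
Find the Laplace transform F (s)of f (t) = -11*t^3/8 -33/ (4*s^4)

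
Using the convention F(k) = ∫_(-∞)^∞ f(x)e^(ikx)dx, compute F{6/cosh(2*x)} 3*pi/cosh(pi*k/4)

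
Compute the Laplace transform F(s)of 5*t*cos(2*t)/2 5*(s^2-4)/(2*(s^2 + 4)^2)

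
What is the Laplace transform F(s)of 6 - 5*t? 6/s - 5/s^2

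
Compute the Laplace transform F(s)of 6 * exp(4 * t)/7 6/(7 * (s - 4))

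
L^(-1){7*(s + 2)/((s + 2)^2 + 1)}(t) 7*exp(-2*t)*cos(t)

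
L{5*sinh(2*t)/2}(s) 5/(s^2 - 4)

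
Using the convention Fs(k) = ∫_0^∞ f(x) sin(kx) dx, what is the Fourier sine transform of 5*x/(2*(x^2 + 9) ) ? 5*pi*exp(-3*k) /4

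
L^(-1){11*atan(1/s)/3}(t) 11*sin(t)/(3*t)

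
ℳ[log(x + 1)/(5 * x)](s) -pi * csc(pi * s)/(5 * s - 5)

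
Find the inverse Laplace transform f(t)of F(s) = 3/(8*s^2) 3*t/8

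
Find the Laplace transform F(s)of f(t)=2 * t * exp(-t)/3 2/(3 * (s+1)^2)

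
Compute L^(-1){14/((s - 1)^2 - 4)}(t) 7*exp(t)*sinh(2*t)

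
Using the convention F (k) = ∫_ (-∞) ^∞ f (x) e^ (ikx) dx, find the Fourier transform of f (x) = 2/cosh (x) 2*pi/cosh (pi*k/2) 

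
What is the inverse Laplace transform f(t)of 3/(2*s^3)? 3*t^2/4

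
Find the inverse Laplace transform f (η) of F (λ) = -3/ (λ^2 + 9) -sin (3 * η) 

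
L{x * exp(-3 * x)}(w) (w + 3)^(-2)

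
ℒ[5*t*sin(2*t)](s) 20*s/(s^2+4)^2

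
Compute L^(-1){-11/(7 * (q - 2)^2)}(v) -11 * v * exp(2 * v)/7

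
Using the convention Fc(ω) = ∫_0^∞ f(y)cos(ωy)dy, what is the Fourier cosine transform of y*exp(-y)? (1 - ω^2)/(ω^2+1)^2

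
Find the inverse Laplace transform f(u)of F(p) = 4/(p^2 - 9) 4*sinh(3*u)/3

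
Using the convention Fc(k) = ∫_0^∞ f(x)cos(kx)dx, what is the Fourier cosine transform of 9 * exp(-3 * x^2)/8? 3 * sqrt(3) * sqrt(pi) * exp(-k^2/12)/16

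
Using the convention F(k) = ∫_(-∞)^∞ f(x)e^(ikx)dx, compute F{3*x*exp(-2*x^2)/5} 3*sqrt(2)*I*sqrt(pi)*k*exp(-k^2/8)/40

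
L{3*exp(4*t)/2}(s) 3/(2*(s - 4))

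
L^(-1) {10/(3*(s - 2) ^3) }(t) 5*t^2*exp(2*t) /3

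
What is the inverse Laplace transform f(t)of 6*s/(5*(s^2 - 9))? 6*cosh(3*t)/5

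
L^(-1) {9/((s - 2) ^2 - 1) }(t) 9*exp(2*t)*sinh(t) 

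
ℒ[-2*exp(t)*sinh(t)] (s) -2/(s*(s - 2))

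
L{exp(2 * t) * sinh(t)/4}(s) 1/(4 * ((s - 2)^2 - 1))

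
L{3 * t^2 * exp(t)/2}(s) 3/(s - 1)^3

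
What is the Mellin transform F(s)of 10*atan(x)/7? -5*pi*sec(pi*s/2)/(7*s)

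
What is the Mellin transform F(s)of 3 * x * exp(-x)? 3 * gamma(s + 1)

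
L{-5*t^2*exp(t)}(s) -10/(s - 1)^3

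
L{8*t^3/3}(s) 16/s^4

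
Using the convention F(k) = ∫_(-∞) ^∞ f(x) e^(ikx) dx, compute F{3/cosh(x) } 3*pi/cosh(pi*k/2) 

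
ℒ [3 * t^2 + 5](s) 5/s + 6/s^3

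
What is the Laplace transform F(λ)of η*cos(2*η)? (λ^2-4)/(λ^2 + 4)^2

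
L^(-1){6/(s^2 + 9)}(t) 2*sin(3*t)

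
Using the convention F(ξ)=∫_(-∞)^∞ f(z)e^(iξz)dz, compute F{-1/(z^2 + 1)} -pi*exp(-Abs(ξ))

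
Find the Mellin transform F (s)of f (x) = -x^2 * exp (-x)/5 -gamma (s + 2)/5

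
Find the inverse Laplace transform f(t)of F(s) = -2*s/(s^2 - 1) -2*cosh(t)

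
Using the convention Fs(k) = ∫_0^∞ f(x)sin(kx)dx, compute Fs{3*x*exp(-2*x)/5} 12*k/(5*(k^2 + 4)^2)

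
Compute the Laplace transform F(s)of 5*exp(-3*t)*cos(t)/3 5*(s + 3)/(3*((s + 3)^2 + 1))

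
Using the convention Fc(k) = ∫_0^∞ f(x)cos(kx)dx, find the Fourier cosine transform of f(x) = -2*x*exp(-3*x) 2*(k^2 - 9)/(k^2 + 9)^2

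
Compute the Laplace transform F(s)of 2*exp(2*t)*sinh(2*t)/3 4/(3*s*(s - 4))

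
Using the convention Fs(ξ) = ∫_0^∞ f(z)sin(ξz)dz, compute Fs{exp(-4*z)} ξ/(ξ^2 + 16)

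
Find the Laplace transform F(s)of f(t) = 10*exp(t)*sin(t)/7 10/(7*((s - 1)^2 + 1))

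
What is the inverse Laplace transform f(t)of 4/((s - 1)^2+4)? 2 * exp(t) * sin(2 * t)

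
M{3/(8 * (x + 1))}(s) 3 * pi * csc(pi * s)/8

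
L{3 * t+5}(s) 3/s^2+5/s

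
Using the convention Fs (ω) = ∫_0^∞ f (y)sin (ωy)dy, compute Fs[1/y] pi/2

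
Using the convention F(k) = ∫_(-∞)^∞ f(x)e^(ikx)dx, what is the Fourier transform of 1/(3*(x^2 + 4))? pi*exp(-2*Abs(k))/6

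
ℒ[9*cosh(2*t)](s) 9*s/(s^2 - 4)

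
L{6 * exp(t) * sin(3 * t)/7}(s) 18/(7 * ((s - 1)^2 + 9))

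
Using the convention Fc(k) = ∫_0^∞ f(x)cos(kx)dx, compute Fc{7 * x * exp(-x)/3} 7 * (1 - k^2)/(3 * (k^2 + 1)^2)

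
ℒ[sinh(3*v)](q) 3/(q^2 - 9)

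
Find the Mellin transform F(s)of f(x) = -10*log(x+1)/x 10*pi*csc(pi*s)/(s - 1)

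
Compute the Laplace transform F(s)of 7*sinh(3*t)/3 7/(s^2-9)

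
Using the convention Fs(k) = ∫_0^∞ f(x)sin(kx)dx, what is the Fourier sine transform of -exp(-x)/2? -k/(2*k^2 + 2)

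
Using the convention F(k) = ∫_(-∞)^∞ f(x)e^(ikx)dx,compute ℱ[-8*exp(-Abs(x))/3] -16/(3*k^2+3)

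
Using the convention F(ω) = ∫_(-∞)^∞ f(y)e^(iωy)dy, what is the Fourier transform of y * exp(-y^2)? I * sqrt(pi) * ω * exp(-ω^2/4)/2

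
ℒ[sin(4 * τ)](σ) 4/(σ^2+16)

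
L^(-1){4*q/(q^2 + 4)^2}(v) v*sin(2*v)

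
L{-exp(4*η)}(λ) -1/(λ - 4)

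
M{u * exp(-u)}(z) gamma(z + 1)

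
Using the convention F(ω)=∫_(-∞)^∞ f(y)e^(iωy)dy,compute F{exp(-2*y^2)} sqrt(2)*sqrt(pi)*exp(-ω^2/8)/2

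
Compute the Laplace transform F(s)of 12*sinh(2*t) 24/(s^2 - 4)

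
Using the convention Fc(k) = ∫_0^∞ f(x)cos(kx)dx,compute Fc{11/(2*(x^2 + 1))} 11*pi*exp(-k)/4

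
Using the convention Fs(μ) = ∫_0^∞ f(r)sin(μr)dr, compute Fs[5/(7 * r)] 5 * pi/14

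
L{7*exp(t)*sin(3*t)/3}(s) 7/((s - 1)^2 + 9)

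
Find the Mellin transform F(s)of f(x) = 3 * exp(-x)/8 3 * gamma(s)/8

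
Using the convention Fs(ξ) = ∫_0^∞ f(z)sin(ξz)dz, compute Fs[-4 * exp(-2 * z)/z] -4 * atan(ξ/2)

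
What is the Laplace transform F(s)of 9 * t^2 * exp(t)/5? 18/(5 * (s - 1)^3)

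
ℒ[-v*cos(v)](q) (1 - q^2)/(q^2+1)^2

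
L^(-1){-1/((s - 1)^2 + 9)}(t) -exp(t) * sin(3 * t)/3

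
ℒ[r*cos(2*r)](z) (z^2 - 4)/(z^2 + 4)^2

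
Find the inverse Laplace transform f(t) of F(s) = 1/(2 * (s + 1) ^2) t * exp(-t) /2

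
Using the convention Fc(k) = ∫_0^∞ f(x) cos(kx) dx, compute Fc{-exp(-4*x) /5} -4/(5*k^2 + 80) 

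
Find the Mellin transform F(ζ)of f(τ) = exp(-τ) gamma(ζ)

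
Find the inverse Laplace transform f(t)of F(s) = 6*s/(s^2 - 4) 6*cosh(2*t)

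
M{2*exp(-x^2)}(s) gamma(s/2)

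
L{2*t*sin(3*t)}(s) 12*s/(s^2 + 9)^2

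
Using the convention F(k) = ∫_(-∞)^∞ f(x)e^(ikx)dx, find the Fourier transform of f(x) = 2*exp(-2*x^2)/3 sqrt(2)*sqrt(pi)*exp(-k^2/8)/3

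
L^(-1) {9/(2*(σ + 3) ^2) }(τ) 9*τ*exp(-3*τ) /2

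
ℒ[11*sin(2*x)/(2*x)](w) 11*atan(2/w)/2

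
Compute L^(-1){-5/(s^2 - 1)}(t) -5 * sinh(t)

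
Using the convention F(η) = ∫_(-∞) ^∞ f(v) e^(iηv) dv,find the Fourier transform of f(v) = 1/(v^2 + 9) pi * exp(-3 * Abs(η) ) /3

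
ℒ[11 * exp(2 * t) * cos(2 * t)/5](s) 11 * (s - 2)/(5 * ((s - 2)^2 + 4))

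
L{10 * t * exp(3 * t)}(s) 10/(s - 3)^2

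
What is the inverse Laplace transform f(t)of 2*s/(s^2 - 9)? 2*cosh(3*t)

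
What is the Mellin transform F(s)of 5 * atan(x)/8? -5 * pi * sec(pi * s/2)/(16 * s)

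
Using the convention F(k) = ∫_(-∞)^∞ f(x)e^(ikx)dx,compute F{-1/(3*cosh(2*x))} -pi/(6*cosh(pi*k/4))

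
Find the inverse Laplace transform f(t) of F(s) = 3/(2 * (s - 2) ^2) 3 * t * exp(2 * t) /2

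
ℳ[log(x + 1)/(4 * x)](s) -pi * csc(pi * s)/(4 * s - 4)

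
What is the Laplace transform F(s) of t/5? 1/(5*s^2) 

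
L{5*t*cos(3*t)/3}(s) 5*(s^2 - 9)/(3*(s^2 + 9)^2)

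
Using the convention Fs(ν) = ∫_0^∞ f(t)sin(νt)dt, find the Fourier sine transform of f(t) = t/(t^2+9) pi*exp(-3*ν)/2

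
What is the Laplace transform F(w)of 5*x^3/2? 15/w^4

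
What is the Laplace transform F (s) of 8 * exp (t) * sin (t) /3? 8/ (3 * ( (s - 1) ^2 + 1) ) 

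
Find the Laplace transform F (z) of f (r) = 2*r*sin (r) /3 4*z/ (3*(z^2+1) ^2) 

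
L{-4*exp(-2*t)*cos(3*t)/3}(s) 4*(-s - 2)/(3*((s+2)^2+9))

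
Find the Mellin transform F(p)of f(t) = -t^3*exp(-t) -gamma(p + 3)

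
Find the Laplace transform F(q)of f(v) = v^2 2/q^3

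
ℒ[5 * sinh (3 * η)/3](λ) 5/ (λ^2 - 9)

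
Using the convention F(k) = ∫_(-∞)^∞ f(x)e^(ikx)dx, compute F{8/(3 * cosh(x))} 8 * pi/(3 * cosh(pi * k/2))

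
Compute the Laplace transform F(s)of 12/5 12/(5 * s)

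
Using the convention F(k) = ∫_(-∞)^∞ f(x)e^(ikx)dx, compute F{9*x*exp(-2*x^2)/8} 9*sqrt(2)*I*sqrt(pi)*k*exp(-k^2/8)/64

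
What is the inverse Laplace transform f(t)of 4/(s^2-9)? 4*sinh(3*t)/3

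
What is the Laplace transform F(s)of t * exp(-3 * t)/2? 1/(2 * (s+3)^2)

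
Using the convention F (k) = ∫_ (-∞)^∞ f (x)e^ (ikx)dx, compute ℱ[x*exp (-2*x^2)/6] sqrt (2)*I*sqrt (pi)*k*exp (-k^2/8)/48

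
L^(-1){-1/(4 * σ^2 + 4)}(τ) -sin(τ)/4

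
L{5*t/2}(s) 5/(2*s^2)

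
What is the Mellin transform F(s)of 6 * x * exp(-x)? 6 * gamma(s + 1)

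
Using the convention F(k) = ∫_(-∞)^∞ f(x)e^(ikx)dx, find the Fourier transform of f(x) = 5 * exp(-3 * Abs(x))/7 30/(7 * (k^2 + 9))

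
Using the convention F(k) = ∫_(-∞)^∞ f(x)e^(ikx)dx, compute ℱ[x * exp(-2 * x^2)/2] sqrt(2) * I * sqrt(pi) * k * exp(-k^2/8)/16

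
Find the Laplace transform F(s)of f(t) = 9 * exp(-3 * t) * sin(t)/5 9/(5 * ((s + 3)^2 + 1))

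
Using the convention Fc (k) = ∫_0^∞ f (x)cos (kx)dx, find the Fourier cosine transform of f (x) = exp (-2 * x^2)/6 sqrt (2) * sqrt (pi) * exp (-k^2/8)/24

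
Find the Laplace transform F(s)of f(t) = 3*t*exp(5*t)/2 3/(2*(s - 5)^2)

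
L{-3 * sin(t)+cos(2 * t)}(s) s/(s^2+4)-3/(s^2+1)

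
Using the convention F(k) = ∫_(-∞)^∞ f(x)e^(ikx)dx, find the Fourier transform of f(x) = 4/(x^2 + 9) 4*pi*exp(-3*Abs(k))/3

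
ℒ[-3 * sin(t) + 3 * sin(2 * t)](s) 6/(s^2 + 4) - 3/(s^2 + 1)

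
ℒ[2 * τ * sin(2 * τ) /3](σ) 8 * σ/(3 * (σ^2 + 4) ^2) 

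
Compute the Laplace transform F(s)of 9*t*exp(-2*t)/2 9/(2*(s + 2)^2)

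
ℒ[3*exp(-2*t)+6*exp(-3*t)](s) 6/(s+3)+3/(s+2)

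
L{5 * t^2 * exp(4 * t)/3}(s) 10/(3 * (s - 4)^3)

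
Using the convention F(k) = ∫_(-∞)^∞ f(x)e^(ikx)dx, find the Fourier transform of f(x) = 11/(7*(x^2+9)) 11*pi*exp(-3*Abs(k))/21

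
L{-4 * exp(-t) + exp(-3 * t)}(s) 1/(s + 3) - 4/(s + 1)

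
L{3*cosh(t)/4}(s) 3*s/(4*(s^2 - 1))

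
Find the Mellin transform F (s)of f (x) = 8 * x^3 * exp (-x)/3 8 * gamma (s + 3)/3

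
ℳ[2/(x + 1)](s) 2*pi*csc(pi*s)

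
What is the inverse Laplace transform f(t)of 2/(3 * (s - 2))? 2 * exp(2 * t)/3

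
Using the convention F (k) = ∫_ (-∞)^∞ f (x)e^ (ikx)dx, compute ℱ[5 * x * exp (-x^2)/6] 5 * I * sqrt (pi) * k * exp (-k^2/4)/12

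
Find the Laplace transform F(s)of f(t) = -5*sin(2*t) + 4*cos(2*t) 4*s/(s^2 + 4) - 10/(s^2 + 4)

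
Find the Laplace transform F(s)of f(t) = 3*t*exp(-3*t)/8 3/(8*(s+3)^2)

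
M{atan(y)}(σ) -pi*sec(pi*σ/2)/(2*σ)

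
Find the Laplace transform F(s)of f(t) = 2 2/s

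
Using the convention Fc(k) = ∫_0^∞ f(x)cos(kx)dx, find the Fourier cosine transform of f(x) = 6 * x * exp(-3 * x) 6 * (9 - k^2)/(k^2 + 9)^2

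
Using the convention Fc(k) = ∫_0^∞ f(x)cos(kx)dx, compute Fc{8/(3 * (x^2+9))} 4 * pi * exp(-3 * k)/9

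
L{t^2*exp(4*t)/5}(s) 2/(5*(s - 4)^3)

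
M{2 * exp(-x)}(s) 2 * gamma(s)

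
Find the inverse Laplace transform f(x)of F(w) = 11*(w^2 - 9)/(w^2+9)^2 11*x*cos(3*x)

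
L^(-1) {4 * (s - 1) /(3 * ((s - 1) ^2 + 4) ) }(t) 4 * exp(t) * cos(2 * t) /3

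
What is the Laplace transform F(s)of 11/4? 11/(4 * s)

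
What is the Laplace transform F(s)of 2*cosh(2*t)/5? 2*s/(5*(s^2 - 4))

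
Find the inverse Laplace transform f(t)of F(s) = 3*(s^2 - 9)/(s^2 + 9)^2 3*t*cos(3*t)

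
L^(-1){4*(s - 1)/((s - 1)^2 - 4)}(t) 4*exp(t)*cosh(2*t)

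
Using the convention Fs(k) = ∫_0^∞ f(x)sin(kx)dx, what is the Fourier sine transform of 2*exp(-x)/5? 2*k/(5*(k^2 + 1))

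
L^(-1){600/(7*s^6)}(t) 5*t^5/7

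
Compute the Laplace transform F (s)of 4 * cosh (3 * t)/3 4 * s/ (3 * (s^2-9))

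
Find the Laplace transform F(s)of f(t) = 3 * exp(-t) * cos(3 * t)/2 3 * (s + 1)/(2 * ((s + 1)^2 + 9))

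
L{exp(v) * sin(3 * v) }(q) 3/((q - 1) ^2 + 9) 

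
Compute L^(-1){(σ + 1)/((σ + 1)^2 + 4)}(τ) exp(-τ)*cos(2*τ)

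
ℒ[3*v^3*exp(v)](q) 18/(q - 1)^4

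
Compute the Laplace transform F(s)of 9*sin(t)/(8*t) 9*atan(1/s)/8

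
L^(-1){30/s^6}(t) t^5/4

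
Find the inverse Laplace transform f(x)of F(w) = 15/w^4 5 * x^3/2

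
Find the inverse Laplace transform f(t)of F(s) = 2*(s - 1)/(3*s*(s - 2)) 2*exp(t)*cosh(t)/3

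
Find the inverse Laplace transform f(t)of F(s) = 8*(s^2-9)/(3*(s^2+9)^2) 8*t*cos(3*t)/3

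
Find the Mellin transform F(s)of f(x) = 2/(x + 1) 2*pi*csc(pi*s)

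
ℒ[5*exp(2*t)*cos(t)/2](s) 5*(s - 2)/(2*((s - 2)^2 + 1))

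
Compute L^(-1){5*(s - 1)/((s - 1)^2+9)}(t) 5*exp(t)*cos(3*t)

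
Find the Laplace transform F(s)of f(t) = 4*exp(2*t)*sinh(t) 4/((s - 2)^2 - 1)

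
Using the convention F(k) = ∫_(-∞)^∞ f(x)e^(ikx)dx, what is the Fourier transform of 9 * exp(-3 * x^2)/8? 3 * sqrt(3) * sqrt(pi) * exp(-k^2/12)/8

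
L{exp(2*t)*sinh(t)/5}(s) 1/(5*((s - 2)^2-1))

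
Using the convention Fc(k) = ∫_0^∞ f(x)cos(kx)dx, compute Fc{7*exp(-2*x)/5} 14/(5*(k^2 + 4))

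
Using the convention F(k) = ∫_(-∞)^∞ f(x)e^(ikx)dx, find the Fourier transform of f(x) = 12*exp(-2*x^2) 6*sqrt(2)*sqrt(pi)*exp(-k^2/8)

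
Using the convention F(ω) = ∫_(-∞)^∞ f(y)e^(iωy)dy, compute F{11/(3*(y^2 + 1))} 11*pi*exp(-Abs(ω))/3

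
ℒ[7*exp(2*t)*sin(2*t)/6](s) 7/(3*((s - 2)^2 + 4))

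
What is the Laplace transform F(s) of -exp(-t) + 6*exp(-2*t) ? 6/(s + 2) - 1/(s + 1) 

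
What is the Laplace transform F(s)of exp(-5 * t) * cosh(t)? (s + 5)/((s + 5)^2 - 1)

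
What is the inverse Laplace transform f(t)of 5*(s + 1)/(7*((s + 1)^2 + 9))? 5*exp(-t)*cos(3*t)/7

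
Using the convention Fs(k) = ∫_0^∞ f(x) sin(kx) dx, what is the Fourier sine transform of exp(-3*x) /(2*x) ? atan(k/3) /2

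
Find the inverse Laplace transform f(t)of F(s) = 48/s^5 2*t^4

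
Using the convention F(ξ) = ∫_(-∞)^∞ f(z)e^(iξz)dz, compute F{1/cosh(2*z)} pi/(2*cosh(pi*ξ/4))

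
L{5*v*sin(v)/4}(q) 5*q/(2*(q^2 + 1)^2)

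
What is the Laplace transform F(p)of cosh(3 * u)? p/(p^2 - 9)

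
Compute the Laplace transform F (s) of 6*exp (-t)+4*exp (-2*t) 6/ (s+1)+4/ (s+2) 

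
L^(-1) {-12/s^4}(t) -2 * t^3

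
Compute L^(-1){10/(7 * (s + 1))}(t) 10 * exp(-t)/7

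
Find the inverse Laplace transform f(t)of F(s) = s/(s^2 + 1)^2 t * sin(t)/2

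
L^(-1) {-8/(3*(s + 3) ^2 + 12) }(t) -4*exp(-3*t)*sin(2*t) /3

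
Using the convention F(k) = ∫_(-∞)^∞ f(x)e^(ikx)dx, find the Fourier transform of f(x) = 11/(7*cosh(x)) 11*pi/(7*cosh(pi*k/2))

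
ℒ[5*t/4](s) 5/(4*s^2)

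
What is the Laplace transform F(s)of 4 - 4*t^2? 4/s - 8/s^3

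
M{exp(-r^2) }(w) gamma(w/2) /2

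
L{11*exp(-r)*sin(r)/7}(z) 11/(7*((z + 1)^2 + 1))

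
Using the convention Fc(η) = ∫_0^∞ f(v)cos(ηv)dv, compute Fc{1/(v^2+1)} pi * exp(-η)/2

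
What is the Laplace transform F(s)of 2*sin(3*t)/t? 2*atan(3/s)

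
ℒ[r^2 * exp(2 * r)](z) 2/(z - 2)^3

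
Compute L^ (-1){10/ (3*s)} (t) 10/3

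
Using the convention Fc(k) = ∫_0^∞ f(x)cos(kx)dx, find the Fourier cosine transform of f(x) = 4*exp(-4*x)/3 16/(3*(k^2 + 16))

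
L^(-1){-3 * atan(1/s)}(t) -3 * sin(t)/t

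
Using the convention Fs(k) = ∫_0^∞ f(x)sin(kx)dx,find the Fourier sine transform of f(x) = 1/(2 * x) pi/4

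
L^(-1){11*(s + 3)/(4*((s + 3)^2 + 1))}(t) 11*exp(-3*t)*cos(t)/4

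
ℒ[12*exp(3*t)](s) 12/(s - 3)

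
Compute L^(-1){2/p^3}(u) u^2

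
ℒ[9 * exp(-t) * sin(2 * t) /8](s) 9/(4 * ((s + 1) ^2 + 4) ) 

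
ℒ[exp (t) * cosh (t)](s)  (s - 1)/ (s * (s - 2))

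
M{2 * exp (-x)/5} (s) 2 * gamma (s)/5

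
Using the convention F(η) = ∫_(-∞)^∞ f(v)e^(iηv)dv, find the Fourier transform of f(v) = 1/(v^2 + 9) pi*exp(-3*Abs(η))/3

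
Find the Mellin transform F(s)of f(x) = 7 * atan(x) -7 * pi * sec(pi * s/2)/(2 * s)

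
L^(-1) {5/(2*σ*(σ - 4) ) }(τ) 5*exp(2*τ)*sinh(2*τ) /4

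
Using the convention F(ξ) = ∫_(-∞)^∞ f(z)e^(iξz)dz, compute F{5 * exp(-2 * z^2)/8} 5 * sqrt(2) * sqrt(pi) * exp(-ξ^2/8)/16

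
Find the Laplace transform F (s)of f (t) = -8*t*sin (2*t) -32*s/ (s^2 + 4)^2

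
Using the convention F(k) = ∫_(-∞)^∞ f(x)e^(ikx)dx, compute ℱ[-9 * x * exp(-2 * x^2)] -9 * sqrt(2) * I * sqrt(pi) * k * exp(-k^2/8)/8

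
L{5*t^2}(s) 10/s^3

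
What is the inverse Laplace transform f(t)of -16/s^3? -8*t^2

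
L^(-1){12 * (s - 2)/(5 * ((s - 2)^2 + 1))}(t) 12 * exp(2 * t) * cos(t)/5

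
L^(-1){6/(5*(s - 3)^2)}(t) 6*t*exp(3*t)/5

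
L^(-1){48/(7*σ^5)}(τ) 2*τ^4/7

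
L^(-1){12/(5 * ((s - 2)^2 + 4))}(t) 6 * exp(2 * t) * sin(2 * t)/5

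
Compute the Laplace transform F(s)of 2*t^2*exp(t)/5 4/(5*(s - 1)^3)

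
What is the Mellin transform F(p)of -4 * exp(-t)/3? -4 * gamma(p)/3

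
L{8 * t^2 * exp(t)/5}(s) 16/(5 * (s - 1)^3)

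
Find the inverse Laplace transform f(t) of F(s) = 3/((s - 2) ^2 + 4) 3*exp(2*t)*sin(2*t) /2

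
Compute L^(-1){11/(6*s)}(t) 11/6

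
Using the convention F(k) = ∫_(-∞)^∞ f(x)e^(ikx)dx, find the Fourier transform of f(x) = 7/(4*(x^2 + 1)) 7*pi*exp(-Abs(k))/4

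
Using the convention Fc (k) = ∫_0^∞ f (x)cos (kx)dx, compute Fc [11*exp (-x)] 11/ (k^2+1)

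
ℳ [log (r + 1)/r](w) -pi * csc (pi * w)/ (w - 1)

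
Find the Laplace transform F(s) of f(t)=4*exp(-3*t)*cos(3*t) 4*(s + 3) /((s + 3) ^2 + 9) 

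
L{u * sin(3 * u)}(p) 6 * p/(p^2+9)^2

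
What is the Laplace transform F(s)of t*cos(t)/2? (s^2 - 1)/(2*(s^2 + 1)^2)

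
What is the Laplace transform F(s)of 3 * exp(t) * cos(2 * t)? 3 * (s - 1)/((s - 1)^2 + 4)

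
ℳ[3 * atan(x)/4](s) -3 * pi * sec(pi * s/2)/(8 * s)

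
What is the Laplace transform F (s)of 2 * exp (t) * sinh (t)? 2/ (s * (s - 2))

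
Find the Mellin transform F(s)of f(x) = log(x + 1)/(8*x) -pi*csc(pi*s)/(8*s - 8)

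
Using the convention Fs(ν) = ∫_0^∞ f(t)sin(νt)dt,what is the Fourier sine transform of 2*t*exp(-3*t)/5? 12*ν/(5*(ν^2 + 9)^2)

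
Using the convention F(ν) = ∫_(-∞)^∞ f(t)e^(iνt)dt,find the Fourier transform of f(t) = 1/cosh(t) pi/cosh(pi * ν/2)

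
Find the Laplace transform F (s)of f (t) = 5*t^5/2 300/s^6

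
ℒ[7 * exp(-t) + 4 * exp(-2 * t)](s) 7/(s + 1) + 4/(s + 2)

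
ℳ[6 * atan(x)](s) -3 * pi * sec(pi * s/2) /s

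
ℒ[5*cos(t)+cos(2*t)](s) 5*s/(s^2+1)+s/(s^2+4) 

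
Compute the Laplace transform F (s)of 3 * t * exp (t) 3/ (s - 1)^2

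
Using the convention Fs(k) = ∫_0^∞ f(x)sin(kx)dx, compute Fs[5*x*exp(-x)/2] 5*k/(k^2 + 1)^2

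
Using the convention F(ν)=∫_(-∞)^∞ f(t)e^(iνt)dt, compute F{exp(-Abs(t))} 2/(ν^2 + 1)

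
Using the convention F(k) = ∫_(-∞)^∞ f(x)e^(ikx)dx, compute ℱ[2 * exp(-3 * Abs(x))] 12/(k^2 + 9)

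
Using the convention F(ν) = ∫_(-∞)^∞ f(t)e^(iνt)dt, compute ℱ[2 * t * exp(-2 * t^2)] sqrt(2) * I * sqrt(pi) * ν * exp(-ν^2/8)/4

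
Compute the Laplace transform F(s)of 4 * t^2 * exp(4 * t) 8/(s - 4)^3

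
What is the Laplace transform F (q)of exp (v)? 1/ (q - 1)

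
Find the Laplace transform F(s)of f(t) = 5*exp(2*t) 5/(s - 2)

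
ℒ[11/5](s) 11/(5*s)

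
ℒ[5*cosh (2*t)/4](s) 5*s/ (4*(s^2 - 4))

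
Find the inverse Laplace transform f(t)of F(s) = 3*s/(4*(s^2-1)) 3*cosh(t)/4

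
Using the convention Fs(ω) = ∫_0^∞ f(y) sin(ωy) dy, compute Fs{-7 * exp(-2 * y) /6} -7 * ω/(6 * ω^2 + 24) 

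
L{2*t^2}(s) 4/s^3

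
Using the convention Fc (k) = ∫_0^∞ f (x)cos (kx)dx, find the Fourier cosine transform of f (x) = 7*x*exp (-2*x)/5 7*(4 - k^2)/ (5*(k^2 + 4)^2)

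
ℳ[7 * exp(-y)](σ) 7 * gamma(σ)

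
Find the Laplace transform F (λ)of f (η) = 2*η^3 12/λ^4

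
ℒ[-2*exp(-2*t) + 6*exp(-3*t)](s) 6/(s + 3) - 2/(s + 2)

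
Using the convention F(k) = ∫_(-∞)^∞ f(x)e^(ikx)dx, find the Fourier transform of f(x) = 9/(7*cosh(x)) 9*pi/(7*cosh(pi*k/2))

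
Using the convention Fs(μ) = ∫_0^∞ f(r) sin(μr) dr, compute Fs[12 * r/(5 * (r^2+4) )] 6 * pi * exp(-2 * μ) /5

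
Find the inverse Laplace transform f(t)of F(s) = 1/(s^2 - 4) sinh(2 * t)/2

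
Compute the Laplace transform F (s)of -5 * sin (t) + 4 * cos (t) 4 * s/ (s^2 + 1) - 5/ (s^2 + 1)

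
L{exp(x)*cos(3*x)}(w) (w - 1)/((w - 1)^2 + 9)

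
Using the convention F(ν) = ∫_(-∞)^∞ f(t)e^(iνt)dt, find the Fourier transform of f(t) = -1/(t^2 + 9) -pi*exp(-3*Abs(ν))/3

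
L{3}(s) 3/s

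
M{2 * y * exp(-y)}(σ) 2 * gamma(σ+1)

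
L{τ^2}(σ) 2/σ^3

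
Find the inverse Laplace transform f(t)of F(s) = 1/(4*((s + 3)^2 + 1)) exp(-3*t)*sin(t)/4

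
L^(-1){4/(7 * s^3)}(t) 2 * t^2/7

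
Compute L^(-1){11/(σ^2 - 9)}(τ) 11*sinh(3*τ)/3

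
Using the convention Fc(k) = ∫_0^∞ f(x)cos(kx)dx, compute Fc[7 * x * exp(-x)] 7 * (1 - k^2)/(k^2+1)^2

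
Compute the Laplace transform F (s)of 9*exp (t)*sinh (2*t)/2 9/ ( (s - 1)^2-4)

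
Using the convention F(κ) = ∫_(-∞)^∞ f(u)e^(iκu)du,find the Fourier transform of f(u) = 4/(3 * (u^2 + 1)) 4 * pi * exp(-Abs(κ))/3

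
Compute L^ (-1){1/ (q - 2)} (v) exp (2 * v)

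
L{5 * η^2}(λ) 10/λ^3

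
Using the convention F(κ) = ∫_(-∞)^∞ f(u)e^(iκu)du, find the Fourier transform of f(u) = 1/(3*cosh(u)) pi/(3*cosh(pi*κ/2))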